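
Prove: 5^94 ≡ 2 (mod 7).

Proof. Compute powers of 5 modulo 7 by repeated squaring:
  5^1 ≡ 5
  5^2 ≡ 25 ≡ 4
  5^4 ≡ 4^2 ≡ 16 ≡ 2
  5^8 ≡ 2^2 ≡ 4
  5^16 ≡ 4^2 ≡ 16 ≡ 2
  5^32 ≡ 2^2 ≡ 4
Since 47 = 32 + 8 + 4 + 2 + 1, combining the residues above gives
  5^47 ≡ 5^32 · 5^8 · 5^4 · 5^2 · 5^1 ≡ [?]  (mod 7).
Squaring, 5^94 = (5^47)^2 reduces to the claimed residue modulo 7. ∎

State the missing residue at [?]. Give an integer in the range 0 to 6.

5^32 · 5^8 · 5^4 · 5^2 · 5^1 ≡ 4 · 4 · 2 · 4 · 5 = 640.
640 mod 7 = 3, so 5^47 ≡ 3 (mod 7).

3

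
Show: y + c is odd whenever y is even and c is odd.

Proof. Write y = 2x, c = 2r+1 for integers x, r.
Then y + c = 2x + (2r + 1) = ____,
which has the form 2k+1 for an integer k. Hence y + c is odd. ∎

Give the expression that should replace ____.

2x + (2r + 1) = 2r + 2x + 1
= 2(r + x) + 1.
Since r + x is an integer, the sum is of the form 2k+1 for an integer k.

2(r + x) + 1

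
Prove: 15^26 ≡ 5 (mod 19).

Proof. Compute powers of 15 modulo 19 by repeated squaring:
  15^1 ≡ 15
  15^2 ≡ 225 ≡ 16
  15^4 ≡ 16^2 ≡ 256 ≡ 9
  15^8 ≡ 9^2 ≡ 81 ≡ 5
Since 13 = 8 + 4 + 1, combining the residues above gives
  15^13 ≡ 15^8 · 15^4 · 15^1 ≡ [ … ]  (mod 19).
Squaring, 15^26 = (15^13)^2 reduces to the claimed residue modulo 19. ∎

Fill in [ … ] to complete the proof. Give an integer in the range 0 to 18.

10

Multiply the listed residues: 5 · 9 · 15 = 45 → 675.
Reducing modulo 19: 675 = 35·19 + 10, so 15^13 ≡ 10.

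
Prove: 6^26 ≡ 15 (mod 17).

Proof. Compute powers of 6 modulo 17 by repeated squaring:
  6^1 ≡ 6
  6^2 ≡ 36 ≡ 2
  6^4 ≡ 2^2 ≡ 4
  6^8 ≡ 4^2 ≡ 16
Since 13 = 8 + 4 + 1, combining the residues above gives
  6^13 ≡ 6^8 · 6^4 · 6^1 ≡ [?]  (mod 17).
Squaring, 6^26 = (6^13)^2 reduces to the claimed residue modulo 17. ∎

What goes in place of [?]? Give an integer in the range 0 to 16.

Multiply the listed residues: 16 · 4 · 6 = 64 → 384.
Reducing modulo 17: 384 = 22·17 + 10, so 6^13 ≡ 10.

10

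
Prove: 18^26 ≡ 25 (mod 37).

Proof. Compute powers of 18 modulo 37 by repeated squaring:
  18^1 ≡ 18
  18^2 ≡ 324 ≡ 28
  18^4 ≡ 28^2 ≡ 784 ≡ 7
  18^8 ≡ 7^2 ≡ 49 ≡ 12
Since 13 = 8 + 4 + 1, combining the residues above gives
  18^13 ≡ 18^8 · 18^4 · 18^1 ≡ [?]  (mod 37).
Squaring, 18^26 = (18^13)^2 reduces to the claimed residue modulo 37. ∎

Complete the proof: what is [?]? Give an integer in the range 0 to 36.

32

Multiply the listed residues: 12 · 7 · 18 = 84 → 1512.
Reducing modulo 37: 1512 = 40·37 + 32, so 18^13 ≡ 32.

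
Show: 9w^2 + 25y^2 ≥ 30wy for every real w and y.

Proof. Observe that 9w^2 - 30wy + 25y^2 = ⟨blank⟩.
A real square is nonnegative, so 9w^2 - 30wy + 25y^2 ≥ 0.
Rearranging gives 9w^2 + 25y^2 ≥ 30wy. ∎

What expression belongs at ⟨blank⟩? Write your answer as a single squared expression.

(3w - 5y)^2

The leading and trailing coefficients are 3^2 and 5^2, and 30 = 2·3·5, so the trinomial is (3w - 5y)^2.
Hence 9w^2 - 30wy + 25y^2 ≥ 0.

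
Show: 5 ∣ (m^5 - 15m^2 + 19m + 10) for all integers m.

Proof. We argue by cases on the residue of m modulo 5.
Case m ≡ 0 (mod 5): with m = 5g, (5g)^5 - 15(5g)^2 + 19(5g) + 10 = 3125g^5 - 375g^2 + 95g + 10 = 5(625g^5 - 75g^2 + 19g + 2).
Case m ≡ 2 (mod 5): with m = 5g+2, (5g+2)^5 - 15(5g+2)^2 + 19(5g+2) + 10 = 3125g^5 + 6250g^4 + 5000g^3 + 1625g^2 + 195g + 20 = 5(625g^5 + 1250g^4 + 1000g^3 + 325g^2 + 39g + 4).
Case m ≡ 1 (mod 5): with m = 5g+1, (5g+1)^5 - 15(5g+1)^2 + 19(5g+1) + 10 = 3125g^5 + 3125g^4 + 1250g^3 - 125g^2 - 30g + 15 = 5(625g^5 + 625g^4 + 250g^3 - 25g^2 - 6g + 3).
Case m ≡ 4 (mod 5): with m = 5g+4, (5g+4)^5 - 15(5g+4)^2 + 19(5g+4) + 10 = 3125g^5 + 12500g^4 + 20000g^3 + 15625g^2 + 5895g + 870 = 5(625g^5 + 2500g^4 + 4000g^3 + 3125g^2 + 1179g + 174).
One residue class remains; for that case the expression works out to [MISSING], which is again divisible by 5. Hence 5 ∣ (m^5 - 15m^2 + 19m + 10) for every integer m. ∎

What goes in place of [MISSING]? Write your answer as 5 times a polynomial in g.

5(625g^5 + 1875g^4 + 2250g^3 + 1275g^2 + 334g + 35)

Only m ≡ 3 (mod 5) is unaccounted for. Put m = 5g+3:
(5g+3)^5 - 15(5g+3)^2 + 19(5g+3) + 10 expands to 3125g^5 + 9375g^4 + 11250g^3 + 6375g^2 + 1670g + 175,
and factoring out 5 leaves 5(625g^5 + 1875g^4 + 2250g^3 + 1275g^2 + 334g + 35).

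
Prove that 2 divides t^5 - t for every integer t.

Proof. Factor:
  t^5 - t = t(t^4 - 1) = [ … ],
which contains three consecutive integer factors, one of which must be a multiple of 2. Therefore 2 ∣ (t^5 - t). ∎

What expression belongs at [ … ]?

(t - 1)t(t + 1)(t^2 + 1)

t^4 - 1 = (t^2 - 1)(t^2 + 1), and t^2 - 1 = (t-1)(t+1).
So t(t^4 - 1) = (t - 1)t(t + 1)(t^2 + 1).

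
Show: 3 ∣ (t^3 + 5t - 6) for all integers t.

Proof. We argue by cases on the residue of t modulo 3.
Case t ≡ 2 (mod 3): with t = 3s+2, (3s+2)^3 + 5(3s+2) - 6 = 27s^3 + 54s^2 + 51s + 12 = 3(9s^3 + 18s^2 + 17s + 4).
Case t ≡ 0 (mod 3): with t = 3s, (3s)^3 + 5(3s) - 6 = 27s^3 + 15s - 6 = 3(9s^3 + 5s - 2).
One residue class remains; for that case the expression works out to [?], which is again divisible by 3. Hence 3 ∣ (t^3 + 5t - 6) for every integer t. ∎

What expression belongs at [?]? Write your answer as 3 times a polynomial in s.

The residues treated are {2, 0}, so the missing case is t ≡ 1 (mod 3); write t = 3s+1.
Then (3s+1)^3 + 5(3s+1) - 6 = 27s^3 + 27s^2 + 24s = 3(9s^3 + 9s^2 + 8s).

3(9s^3 + 9s^2 + 8s)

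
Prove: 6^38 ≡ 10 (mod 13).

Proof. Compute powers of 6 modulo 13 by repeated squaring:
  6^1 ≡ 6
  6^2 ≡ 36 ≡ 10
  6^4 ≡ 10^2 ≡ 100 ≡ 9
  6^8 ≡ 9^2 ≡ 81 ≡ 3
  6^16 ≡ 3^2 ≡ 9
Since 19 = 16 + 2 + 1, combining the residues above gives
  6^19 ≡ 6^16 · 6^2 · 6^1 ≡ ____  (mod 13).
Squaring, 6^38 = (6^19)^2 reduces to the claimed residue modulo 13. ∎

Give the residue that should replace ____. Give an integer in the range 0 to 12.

Multiply the listed residues: 9 · 10 · 6 = 90 → 540.
Reducing modulo 13: 540 = 41·13 + 7, so 6^19 ≡ 7.

7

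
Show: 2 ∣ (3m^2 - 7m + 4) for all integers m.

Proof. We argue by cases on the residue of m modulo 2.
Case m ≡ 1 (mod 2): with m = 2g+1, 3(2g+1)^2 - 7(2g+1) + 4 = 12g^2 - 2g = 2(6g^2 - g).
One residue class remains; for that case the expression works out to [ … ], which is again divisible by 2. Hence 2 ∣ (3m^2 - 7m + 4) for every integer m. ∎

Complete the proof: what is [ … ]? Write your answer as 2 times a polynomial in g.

2(6g^2 - 7g + 2)

The residues treated are {1}, so the missing case is m ≡ 0 (mod 2); write m = 2g.
Then 3(2g)^2 - 7(2g) + 4 = 12g^2 - 14g + 4 = 2(6g^2 - 7g + 2).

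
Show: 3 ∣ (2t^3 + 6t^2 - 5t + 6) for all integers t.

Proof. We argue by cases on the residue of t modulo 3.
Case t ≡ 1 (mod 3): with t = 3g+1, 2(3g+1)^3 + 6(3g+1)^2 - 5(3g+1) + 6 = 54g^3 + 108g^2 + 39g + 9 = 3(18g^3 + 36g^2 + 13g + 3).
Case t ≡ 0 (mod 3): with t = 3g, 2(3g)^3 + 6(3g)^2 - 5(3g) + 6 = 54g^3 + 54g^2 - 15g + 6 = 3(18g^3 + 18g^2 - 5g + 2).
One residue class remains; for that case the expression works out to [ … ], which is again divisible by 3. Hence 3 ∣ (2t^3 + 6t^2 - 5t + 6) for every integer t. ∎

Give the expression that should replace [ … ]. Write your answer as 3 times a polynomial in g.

3(18g^3 + 54g^2 + 43g + 12)

The residues treated are {1, 0}, so the missing case is t ≡ 2 (mod 3); write t = 3g+2.
Then 2(3g+2)^3 + 6(3g+2)^2 - 5(3g+2) + 6 = 54g^3 + 162g^2 + 129g + 36 = 3(18g^3 + 54g^2 + 43g + 12).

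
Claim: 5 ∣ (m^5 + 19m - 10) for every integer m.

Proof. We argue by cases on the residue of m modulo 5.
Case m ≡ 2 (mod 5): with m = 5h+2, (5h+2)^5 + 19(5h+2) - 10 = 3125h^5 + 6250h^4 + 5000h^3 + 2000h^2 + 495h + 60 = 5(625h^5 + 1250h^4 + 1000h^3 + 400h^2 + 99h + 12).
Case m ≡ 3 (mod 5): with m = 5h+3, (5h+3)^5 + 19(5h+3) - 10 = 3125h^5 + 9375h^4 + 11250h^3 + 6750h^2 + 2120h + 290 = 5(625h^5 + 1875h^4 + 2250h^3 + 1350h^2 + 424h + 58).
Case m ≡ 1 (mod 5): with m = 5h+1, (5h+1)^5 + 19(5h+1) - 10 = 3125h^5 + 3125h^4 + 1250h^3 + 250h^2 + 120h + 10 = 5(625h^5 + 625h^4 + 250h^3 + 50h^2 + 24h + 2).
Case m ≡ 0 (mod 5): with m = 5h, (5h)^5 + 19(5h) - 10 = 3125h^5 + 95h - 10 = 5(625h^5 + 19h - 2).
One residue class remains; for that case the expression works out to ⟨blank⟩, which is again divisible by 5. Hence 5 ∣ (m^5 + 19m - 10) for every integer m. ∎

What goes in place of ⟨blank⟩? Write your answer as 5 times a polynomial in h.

Only m ≡ 4 (mod 5) is unaccounted for. Put m = 5h+4:
(5h+4)^5 + 19(5h+4) - 10 expands to 3125h^5 + 12500h^4 + 20000h^3 + 16000h^2 + 6495h + 1090,
and factoring out 5 leaves 5(625h^5 + 2500h^4 + 4000h^3 + 3200h^2 + 1299h + 218).

5(625h^5 + 2500h^4 + 4000h^3 + 3200h^2 + 1299h + 218)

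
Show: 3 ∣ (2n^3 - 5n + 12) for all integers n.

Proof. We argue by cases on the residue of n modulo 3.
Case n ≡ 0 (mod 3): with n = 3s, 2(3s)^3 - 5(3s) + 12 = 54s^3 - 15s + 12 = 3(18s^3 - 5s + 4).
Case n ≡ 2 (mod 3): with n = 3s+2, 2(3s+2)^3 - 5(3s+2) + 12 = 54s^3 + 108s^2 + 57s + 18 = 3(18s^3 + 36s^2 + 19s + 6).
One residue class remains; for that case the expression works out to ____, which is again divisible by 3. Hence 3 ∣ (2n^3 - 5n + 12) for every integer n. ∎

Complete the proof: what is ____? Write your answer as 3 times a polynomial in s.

The residues treated are {0, 2}, so the missing case is n ≡ 1 (mod 3); write n = 3s+1.
Then 2(3s+1)^3 - 5(3s+1) + 12 = 54s^3 + 54s^2 + 3s + 9 = 3(18s^3 + 18s^2 + s + 3).

3(18s^3 + 18s^2 + s + 3)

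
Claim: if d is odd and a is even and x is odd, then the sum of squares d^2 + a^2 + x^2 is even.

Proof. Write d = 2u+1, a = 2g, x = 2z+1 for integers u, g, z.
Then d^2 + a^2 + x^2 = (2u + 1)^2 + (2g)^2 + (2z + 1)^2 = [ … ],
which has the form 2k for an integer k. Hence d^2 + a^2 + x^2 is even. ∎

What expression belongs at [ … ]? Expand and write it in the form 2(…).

(2u + 1)^2 + (2g)^2 + (2z + 1)^2 = 4g^2 + 4u^2 + 4u + 4z^2 + 4z + 2
= 2(2g^2 + 2u^2 + 2u + 2z^2 + 2z + 1).
Since 2g^2 + 2u^2 + 2u + 2z^2 + 2z + 1 is an integer, the sum of squares is of the form 2k for an integer k.

2(2g^2 + 2u^2 + 2u + 2z^2 + 2z + 1)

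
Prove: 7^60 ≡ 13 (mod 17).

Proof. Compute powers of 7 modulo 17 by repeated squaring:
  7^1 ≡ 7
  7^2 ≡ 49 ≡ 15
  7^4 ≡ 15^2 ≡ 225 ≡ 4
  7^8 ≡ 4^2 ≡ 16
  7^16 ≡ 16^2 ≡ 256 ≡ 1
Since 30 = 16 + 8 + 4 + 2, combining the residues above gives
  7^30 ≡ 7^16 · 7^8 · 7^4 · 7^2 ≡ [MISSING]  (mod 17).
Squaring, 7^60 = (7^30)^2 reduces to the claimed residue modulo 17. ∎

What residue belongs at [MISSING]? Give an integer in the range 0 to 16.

8

Multiply the listed residues: 1 · 16 · 4 · 15 = 16 → 64 → 960.
Reducing modulo 17: 960 = 56·17 + 8, so 7^30 ≡ 8.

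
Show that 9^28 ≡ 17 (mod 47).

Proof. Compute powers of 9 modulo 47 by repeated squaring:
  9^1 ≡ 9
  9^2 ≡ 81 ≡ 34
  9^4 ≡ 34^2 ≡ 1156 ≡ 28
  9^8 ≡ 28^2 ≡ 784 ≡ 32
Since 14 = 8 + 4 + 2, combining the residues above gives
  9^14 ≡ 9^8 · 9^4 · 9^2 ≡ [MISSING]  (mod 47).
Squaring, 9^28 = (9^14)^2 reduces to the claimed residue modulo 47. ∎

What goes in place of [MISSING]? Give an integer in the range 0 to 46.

9^8 · 9^4 · 9^2 ≡ 32 · 28 · 34 = 30464.
30464 mod 47 = 8, so 9^14 ≡ 8 (mod 47).

8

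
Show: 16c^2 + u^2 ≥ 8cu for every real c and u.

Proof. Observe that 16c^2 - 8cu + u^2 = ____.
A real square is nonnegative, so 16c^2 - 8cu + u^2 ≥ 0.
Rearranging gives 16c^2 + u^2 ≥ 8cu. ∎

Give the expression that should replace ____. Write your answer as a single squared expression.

(4c - u)^2

The leading and trailing coefficients are 4^2 and 1^2, and 8 = 2·4·1, so the trinomial is (4c - u)^2.
Hence 16c^2 - 8cu + u^2 ≥ 0.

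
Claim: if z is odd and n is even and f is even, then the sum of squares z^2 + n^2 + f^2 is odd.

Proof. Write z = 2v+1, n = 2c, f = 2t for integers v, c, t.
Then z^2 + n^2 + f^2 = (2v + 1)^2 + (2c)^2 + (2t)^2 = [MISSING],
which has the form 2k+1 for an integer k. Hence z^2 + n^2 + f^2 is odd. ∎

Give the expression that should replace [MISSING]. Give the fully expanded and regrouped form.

Expanding: (2v + 1)^2 + (2c)^2 + (2t)^2 = 4c^2 + 4t^2 + 4v^2 + 4v + 1.
Every term except the constant is even, so this is 2(2c^2 + 2t^2 + 2v^2 + 2v) + 1,
and 2c^2 + 2t^2 + 2v^2 + 2v ∈ ℤ gives the required form.

2(2c^2 + 2t^2 + 2v^2 + 2v) + 1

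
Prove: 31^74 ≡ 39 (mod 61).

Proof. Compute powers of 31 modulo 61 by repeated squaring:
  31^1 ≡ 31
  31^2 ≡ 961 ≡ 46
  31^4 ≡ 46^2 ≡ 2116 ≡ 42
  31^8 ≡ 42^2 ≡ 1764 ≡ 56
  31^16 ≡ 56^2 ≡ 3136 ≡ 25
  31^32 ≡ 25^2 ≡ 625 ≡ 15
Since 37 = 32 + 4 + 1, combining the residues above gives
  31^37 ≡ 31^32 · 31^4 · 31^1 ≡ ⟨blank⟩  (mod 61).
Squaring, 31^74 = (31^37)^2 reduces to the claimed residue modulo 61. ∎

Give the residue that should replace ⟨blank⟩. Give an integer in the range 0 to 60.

31^32 · 31^4 · 31^1 ≡ 15 · 42 · 31 = 19530.
19530 mod 61 = 10, so 31^37 ≡ 10 (mod 61).

10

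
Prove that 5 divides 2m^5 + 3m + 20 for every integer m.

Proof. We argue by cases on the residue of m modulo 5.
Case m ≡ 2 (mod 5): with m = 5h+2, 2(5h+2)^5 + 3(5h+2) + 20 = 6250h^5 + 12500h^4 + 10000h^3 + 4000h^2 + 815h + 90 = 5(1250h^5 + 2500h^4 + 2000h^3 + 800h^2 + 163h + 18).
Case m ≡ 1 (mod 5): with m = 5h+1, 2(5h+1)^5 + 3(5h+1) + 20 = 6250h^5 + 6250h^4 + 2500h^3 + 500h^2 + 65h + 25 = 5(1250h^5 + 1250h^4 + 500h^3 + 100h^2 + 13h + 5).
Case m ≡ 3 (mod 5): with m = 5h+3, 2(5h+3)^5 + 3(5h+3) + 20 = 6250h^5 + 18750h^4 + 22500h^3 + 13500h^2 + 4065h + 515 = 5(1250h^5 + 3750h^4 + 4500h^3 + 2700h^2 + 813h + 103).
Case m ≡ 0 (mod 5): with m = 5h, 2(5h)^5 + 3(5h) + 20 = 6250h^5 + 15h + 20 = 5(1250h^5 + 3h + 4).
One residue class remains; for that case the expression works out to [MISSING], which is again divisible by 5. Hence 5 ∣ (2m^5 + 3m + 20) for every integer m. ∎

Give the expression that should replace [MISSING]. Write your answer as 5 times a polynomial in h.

5(1250h^5 + 5000h^4 + 8000h^3 + 6400h^2 + 2563h + 416)

Only m ≡ 4 (mod 5) is unaccounted for. Put m = 5h+4:
2(5h+4)^5 + 3(5h+4) + 20 expands to 6250h^5 + 25000h^4 + 40000h^3 + 32000h^2 + 12815h + 2080,
and factoring out 5 leaves 5(1250h^5 + 5000h^4 + 8000h^3 + 6400h^2 + 2563h + 416).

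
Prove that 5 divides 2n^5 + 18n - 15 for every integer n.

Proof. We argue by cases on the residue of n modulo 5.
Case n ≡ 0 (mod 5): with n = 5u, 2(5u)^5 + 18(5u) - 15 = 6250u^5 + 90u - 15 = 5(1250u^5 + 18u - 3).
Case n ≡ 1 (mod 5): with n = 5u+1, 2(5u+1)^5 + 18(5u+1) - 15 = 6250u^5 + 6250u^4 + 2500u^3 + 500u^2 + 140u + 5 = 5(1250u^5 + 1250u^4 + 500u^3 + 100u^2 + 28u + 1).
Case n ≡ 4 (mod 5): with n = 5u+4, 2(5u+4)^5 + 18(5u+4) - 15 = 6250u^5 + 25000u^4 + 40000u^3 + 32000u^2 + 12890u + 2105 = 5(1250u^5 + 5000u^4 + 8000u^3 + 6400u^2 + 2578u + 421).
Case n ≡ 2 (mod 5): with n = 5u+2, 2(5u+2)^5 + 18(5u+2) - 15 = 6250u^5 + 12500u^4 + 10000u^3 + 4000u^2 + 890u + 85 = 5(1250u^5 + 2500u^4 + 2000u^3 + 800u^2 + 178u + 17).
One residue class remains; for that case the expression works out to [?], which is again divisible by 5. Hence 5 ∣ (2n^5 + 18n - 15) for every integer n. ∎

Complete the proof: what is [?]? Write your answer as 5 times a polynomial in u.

The residues treated are {0, 1, 4, 2}, so the missing case is n ≡ 3 (mod 5); write n = 5u+3.
Then 2(5u+3)^5 + 18(5u+3) - 15 = 6250u^5 + 18750u^4 + 22500u^3 + 13500u^2 + 4140u + 525 = 5(1250u^5 + 3750u^4 + 4500u^3 + 2700u^2 + 828u + 105).

5(1250u^5 + 3750u^4 + 4500u^3 + 2700u^2 + 828u + 105)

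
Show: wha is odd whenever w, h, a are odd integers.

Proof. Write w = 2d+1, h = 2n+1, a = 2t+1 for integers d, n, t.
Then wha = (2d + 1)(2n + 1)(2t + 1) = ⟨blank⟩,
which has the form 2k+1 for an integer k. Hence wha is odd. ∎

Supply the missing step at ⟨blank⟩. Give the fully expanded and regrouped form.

(2d + 1)(2n + 1)(2t + 1) = 8dnt + 4dn + 4dt + 2d + 4nt + 2n + 2t + 1
= 2(4dnt + 2dn + 2dt + d + 2nt + n + t) + 1.
Since 4dnt + 2dn + 2dt + d + 2nt + n + t is an integer, the product is of the form 2k+1 for an integer k.

2(4dnt + 2dn + 2dt + d + 2nt + n + t) + 1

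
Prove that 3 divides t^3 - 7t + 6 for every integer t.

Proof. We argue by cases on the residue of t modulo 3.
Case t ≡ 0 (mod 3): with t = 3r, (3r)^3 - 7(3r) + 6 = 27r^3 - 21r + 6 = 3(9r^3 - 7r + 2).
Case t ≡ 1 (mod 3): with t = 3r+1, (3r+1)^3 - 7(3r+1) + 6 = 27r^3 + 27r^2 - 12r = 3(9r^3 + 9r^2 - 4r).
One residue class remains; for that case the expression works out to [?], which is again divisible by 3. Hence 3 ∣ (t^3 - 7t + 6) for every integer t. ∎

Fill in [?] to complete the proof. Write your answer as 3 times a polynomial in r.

Only t ≡ 2 (mod 3) is unaccounted for. Put t = 3r+2:
(3r+2)^3 - 7(3r+2) + 6 expands to 27r^3 + 54r^2 + 15r,
and factoring out 3 leaves 3(9r^3 + 18r^2 + 5r).

3(9r^3 + 18r^2 + 5r)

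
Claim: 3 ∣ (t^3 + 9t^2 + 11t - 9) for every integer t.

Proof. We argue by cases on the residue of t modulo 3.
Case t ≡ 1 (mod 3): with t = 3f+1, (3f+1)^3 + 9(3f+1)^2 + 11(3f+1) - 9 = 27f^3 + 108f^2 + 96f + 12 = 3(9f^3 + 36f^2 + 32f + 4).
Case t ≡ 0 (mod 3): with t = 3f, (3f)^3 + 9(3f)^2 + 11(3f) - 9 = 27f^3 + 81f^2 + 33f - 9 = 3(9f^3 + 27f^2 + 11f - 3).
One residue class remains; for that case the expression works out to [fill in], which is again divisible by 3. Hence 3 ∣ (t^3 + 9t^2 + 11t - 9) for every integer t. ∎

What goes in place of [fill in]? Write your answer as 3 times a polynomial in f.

Only t ≡ 2 (mod 3) is unaccounted for. Put t = 3f+2:
(3f+2)^3 + 9(3f+2)^2 + 11(3f+2) - 9 expands to 27f^3 + 135f^2 + 177f + 57,
and factoring out 3 leaves 3(9f^3 + 45f^2 + 59f + 19).

3(9f^3 + 45f^2 + 59f + 19)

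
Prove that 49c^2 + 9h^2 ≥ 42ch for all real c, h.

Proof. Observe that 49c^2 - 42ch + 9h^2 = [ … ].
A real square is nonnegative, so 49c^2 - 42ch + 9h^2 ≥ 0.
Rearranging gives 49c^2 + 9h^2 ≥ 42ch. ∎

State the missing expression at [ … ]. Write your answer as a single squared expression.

(7c - 3h)^2

49c^2 - 42ch + 9h^2 is a perfect-square trinomial: the outer terms are (7c)^2 and (3h)^2, and the cross term is -2·7c·3h.
So 49c^2 - 42ch + 9h^2 = (7c - 3h)^2 ≥ 0.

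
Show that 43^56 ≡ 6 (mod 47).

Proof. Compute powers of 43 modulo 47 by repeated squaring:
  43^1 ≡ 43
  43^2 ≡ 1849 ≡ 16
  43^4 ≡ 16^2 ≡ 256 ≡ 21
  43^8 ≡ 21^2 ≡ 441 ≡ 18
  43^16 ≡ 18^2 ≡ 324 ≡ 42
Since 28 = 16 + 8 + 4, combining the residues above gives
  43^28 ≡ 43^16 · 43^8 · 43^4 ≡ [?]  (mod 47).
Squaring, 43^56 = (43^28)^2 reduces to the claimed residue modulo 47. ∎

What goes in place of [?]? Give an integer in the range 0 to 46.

37

Multiply the listed residues: 42 · 18 · 21 = 756 → 15876.
Reducing modulo 47: 15876 = 337·47 + 37, so 43^28 ≡ 37.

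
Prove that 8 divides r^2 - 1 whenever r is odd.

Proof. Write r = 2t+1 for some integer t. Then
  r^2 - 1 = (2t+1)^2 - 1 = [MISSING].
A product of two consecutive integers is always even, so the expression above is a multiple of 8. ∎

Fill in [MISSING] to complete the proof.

4t(t + 1)

(2t+1)^2 - 1 = 4t^2 + 4t + 1 - 1 = 4t^2 + 4t = 4t(t+1).
Since t and t+1 are consecutive, t(t+1) is even, and 4·(even) is a multiple of 8.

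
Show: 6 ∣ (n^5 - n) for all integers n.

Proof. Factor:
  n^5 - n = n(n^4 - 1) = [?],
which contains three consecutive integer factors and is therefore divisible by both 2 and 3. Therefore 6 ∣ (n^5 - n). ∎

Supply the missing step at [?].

(n - 1)n(n + 1)(n^2 + 1)

n^4 - 1 = (n^2 - 1)(n^2 + 1), and n^2 - 1 = (n-1)(n+1).
So n(n^4 - 1) = (n - 1)n(n + 1)(n^2 + 1).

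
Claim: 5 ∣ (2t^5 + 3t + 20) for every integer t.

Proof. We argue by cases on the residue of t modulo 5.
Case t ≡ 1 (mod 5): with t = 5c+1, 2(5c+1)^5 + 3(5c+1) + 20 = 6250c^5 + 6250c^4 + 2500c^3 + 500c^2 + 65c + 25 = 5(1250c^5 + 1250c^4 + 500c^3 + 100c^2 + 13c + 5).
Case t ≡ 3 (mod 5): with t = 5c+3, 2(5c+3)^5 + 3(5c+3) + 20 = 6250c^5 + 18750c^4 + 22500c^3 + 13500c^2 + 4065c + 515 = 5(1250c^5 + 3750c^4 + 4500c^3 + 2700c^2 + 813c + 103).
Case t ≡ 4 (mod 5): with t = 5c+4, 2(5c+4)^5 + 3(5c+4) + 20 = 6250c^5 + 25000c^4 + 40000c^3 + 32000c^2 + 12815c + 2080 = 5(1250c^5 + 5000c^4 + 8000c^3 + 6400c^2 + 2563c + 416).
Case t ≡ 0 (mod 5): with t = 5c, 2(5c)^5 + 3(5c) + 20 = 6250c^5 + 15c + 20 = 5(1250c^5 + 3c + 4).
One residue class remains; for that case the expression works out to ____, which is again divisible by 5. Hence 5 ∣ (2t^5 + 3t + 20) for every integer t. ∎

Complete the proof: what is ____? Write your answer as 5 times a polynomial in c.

5(1250c^5 + 2500c^4 + 2000c^3 + 800c^2 + 163c + 18)

Only t ≡ 2 (mod 5) is unaccounted for. Put t = 5c+2:
2(5c+2)^5 + 3(5c+2) + 20 expands to 6250c^5 + 12500c^4 + 10000c^3 + 4000c^2 + 815c + 90,
and factoring out 5 leaves 5(1250c^5 + 2500c^4 + 2000c^3 + 800c^2 + 163c + 18).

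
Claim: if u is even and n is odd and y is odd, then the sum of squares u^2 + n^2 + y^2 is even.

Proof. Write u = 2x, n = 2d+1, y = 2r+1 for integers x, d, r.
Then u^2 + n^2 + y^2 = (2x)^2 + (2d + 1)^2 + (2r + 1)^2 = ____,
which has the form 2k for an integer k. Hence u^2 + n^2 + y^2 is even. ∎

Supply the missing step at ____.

2(2d^2 + 2d + 2r^2 + 2r + 2x^2 + 1)

Expanding: (2x)^2 + (2d + 1)^2 + (2r + 1)^2 = 4d^2 + 4d + 4r^2 + 4r + 4x^2 + 2.
Every term is even; pulling out the factor of 2 gives 2(2d^2 + 2d + 2r^2 + 2r + 2x^2 + 1).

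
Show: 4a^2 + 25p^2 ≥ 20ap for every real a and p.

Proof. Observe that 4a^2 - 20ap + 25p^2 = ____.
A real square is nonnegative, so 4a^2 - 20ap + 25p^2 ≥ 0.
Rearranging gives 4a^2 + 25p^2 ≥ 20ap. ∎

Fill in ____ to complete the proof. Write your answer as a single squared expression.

(2a - 5p)^2

The leading and trailing coefficients are 2^2 and 5^2, and 20 = 2·2·5, so the trinomial is (2a - 5p)^2.
Hence 4a^2 - 20ap + 25p^2 ≥ 0.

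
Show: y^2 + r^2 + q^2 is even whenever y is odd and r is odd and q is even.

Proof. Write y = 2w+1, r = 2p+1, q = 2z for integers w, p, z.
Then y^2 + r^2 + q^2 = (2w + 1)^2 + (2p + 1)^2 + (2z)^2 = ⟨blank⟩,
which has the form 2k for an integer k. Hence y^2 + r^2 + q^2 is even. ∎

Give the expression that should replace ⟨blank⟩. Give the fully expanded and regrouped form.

2(2p^2 + 2p + 2w^2 + 2w + 2z^2 + 1)

(2w + 1)^2 + (2p + 1)^2 + (2z)^2 = 4p^2 + 4p + 4w^2 + 4w + 4z^2 + 2
= 2(2p^2 + 2p + 2w^2 + 2w + 2z^2 + 1).
Since 2p^2 + 2p + 2w^2 + 2w + 2z^2 + 1 is an integer, the sum of squares is of the form 2k for an integer k.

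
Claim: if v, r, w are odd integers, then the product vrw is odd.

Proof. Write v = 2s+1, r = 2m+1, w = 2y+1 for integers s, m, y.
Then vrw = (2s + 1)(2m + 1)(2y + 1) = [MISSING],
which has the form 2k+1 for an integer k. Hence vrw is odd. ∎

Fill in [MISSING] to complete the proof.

Expanding: (2s + 1)(2m + 1)(2y + 1) = 8msy + 4ms + 4my + 2m + 4sy + 2s + 2y + 1.
Every term except the constant is even, so this is 2(4msy + 2ms + 2my + m + 2sy + s + y) + 1,
and 4msy + 2ms + 2my + m + 2sy + s + y ∈ ℤ gives the required form.

2(4msy + 2ms + 2my + m + 2sy + s + y) + 1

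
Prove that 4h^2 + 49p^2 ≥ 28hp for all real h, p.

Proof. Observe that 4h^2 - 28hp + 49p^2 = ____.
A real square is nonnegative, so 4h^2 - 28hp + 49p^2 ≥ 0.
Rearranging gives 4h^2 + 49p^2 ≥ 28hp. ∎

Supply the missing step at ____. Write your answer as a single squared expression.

(2h - 7p)^2

The leading and trailing coefficients are 2^2 and 7^2, and 28 = 2·2·7, so the trinomial is (2h - 7p)^2.
Hence 4h^2 - 28hp + 49p^2 ≥ 0.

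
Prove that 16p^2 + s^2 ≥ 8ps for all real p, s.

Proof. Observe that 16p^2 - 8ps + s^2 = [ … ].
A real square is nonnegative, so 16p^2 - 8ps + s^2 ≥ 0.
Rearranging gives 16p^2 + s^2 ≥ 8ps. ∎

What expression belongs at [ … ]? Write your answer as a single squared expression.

(4p - s)^2

16p^2 - 8ps + s^2 is a perfect-square trinomial: the outer terms are (4p)^2 and (s)^2, and the cross term is -2·4p·s.
So 16p^2 - 8ps + s^2 = (4p - s)^2 ≥ 0.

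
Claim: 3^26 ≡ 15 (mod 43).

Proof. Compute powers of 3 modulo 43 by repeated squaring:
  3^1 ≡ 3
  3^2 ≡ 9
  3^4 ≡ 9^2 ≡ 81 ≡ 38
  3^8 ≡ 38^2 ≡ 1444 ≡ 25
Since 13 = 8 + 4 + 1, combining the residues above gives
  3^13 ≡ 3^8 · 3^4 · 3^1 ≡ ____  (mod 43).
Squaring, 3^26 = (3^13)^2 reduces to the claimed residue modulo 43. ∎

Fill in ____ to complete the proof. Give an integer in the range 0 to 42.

12

Multiply the listed residues: 25 · 38 · 3 = 950 → 2850.
Reducing modulo 43: 2850 = 66·43 + 12, so 3^13 ≡ 12.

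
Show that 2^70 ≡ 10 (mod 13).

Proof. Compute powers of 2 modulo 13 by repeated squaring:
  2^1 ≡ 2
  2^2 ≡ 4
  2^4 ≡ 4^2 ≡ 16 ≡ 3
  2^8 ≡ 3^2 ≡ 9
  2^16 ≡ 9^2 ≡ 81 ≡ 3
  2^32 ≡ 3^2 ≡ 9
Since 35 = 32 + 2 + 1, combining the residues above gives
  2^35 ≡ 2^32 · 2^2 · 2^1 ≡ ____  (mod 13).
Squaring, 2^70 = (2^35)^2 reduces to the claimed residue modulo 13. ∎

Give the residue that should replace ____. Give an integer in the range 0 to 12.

2^32 · 2^2 · 2^1 ≡ 9 · 4 · 2 = 72.
72 mod 13 = 7, so 2^35 ≡ 7 (mod 13).

7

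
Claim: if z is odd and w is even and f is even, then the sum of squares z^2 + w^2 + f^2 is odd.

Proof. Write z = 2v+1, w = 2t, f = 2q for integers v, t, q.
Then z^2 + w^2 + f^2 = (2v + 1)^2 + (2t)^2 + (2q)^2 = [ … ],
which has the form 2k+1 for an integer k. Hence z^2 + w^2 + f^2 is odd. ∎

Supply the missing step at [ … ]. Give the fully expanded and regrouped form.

(2v + 1)^2 + (2t)^2 + (2q)^2 = 4q^2 + 4t^2 + 4v^2 + 4v + 1
= 2(2q^2 + 2t^2 + 2v^2 + 2v) + 1.
Since 2q^2 + 2t^2 + 2v^2 + 2v is an integer, the sum of squares is of the form 2k+1 for an integer k.

2(2q^2 + 2t^2 + 2v^2 + 2v) + 1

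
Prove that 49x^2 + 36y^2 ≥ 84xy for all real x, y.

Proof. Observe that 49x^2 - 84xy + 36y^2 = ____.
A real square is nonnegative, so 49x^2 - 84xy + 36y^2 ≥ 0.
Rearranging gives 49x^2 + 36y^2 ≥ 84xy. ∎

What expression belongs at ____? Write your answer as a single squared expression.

The leading and trailing coefficients are 7^2 and 6^2, and 84 = 2·7·6, so the trinomial is (7x - 6y)^2.
Hence 49x^2 - 84xy + 36y^2 ≥ 0.

(7x - 6y)^2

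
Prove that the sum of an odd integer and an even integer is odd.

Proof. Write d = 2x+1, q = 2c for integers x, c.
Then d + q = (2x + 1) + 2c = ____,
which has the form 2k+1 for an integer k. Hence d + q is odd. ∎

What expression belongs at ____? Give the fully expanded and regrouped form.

(2x + 1) + 2c = 2c + 2x + 1
= 2(c + x) + 1.
Since c + x is an integer, the sum is of the form 2k+1 for an integer k.

2(c + x) + 1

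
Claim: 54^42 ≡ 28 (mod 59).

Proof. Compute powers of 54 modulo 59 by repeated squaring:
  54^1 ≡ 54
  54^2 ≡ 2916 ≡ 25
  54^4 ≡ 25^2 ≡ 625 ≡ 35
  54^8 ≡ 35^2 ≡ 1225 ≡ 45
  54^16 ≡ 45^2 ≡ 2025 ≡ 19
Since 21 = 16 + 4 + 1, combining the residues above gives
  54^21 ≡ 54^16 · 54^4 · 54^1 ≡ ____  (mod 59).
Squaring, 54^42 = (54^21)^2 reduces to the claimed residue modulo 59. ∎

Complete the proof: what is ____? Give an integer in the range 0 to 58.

Multiply the listed residues: 19 · 35 · 54 = 665 → 35910.
Reducing modulo 59: 35910 = 608·59 + 38, so 54^21 ≡ 38.

38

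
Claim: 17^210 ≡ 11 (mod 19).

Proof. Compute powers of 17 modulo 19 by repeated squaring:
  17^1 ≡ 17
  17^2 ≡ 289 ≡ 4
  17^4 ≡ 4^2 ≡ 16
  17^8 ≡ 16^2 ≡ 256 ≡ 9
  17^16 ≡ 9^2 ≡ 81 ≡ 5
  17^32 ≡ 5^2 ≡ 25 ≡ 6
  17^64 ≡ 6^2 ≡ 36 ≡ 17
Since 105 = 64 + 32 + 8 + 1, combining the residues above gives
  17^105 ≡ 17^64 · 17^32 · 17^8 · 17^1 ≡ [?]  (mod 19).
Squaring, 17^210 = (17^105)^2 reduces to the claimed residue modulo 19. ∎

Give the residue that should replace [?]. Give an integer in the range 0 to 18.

7

17^64 · 17^32 · 17^8 · 17^1 ≡ 17 · 6 · 9 · 17 = 15606.
15606 mod 19 = 7, so 17^105 ≡ 7 (mod 19).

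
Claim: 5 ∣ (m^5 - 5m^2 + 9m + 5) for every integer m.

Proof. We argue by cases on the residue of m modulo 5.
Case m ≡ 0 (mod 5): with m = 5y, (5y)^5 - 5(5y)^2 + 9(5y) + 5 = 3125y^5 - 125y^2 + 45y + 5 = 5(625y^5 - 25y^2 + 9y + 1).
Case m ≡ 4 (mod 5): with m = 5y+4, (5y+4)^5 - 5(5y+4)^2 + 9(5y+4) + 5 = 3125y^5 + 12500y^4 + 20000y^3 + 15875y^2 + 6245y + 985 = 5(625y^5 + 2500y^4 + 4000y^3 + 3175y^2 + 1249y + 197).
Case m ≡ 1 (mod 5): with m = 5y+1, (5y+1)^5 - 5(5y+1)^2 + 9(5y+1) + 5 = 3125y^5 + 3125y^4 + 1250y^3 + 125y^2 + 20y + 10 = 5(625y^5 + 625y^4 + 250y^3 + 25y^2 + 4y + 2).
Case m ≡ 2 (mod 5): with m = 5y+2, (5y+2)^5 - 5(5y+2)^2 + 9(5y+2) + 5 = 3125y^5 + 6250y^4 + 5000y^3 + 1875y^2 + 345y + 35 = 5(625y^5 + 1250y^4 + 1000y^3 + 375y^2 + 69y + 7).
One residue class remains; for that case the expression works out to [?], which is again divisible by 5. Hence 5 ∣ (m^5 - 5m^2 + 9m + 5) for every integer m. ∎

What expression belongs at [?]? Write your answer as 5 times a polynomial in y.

5(625y^5 + 1875y^4 + 2250y^3 + 1325y^2 + 384y + 46)

The residues treated are {0, 4, 1, 2}, so the missing case is m ≡ 3 (mod 5); write m = 5y+3.
Then (5y+3)^5 - 5(5y+3)^2 + 9(5y+3) + 5 = 3125y^5 + 9375y^4 + 11250y^3 + 6625y^2 + 1920y + 230 = 5(625y^5 + 1875y^4 + 2250y^3 + 1325y^2 + 384y + 46).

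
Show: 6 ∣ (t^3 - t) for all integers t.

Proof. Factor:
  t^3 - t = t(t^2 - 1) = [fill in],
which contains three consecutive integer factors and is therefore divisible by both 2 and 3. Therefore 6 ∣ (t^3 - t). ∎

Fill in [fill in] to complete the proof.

(t - 1)t(t + 1)

t(t^2 - 1) = t(t - 1)(t + 1) = (t - 1)t(t + 1).
These three factors are consecutive integers, so their product is divisible by 6.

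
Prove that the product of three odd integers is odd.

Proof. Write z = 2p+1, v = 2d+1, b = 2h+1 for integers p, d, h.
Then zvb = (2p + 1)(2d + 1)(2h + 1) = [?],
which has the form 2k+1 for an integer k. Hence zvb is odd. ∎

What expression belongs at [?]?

(2p + 1)(2d + 1)(2h + 1) = 8dhp + 4dh + 4dp + 2d + 4hp + 2h + 2p + 1
= 2(4dhp + 2dh + 2dp + d + 2hp + h + p) + 1.
Since 4dhp + 2dh + 2dp + d + 2hp + h + p is an integer, the product is of the form 2k+1 for an integer k.

2(4dhp + 2dh + 2dp + d + 2hp + h + p) + 1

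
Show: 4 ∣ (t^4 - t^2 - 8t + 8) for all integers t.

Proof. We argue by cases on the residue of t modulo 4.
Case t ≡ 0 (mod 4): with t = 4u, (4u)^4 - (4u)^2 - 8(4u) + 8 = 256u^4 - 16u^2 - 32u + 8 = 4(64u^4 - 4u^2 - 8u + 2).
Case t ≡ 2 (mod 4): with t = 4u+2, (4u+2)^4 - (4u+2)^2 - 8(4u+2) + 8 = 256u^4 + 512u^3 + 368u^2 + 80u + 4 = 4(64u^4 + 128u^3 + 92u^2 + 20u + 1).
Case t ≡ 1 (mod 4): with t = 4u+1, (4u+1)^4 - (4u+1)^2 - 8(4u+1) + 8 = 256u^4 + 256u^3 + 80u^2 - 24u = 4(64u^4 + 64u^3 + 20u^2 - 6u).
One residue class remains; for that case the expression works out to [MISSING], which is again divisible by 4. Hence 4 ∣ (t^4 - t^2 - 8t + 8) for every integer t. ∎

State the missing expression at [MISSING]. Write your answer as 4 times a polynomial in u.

4(64u^4 + 192u^3 + 212u^2 + 94u + 14)

Only t ≡ 3 (mod 4) is unaccounted for. Put t = 4u+3:
(4u+3)^4 - (4u+3)^2 - 8(4u+3) + 8 expands to 256u^4 + 768u^3 + 848u^2 + 376u + 56,
and factoring out 4 leaves 4(64u^4 + 192u^3 + 212u^2 + 94u + 14).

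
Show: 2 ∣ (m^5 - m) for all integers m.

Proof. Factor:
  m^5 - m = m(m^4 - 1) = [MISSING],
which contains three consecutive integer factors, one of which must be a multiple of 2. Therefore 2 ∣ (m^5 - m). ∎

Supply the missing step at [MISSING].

m^4 - 1 = (m^2 - 1)(m^2 + 1), and m^2 - 1 = (m-1)(m+1).
So m(m^4 - 1) = (m - 1)m(m + 1)(m^2 + 1).

(m - 1)m(m + 1)(m^2 + 1)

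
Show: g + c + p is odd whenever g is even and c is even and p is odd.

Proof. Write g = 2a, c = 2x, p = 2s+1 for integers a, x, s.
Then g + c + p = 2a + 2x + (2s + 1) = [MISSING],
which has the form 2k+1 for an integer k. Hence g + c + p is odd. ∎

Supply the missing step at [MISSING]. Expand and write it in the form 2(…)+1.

2(a + s + x) + 1

Expanding: 2a + 2x + (2s + 1) = 2a + 2s + 2x + 1.
Every term except the constant is even, so this is 2(a + s + x) + 1,
and a + s + x ∈ ℤ gives the required form.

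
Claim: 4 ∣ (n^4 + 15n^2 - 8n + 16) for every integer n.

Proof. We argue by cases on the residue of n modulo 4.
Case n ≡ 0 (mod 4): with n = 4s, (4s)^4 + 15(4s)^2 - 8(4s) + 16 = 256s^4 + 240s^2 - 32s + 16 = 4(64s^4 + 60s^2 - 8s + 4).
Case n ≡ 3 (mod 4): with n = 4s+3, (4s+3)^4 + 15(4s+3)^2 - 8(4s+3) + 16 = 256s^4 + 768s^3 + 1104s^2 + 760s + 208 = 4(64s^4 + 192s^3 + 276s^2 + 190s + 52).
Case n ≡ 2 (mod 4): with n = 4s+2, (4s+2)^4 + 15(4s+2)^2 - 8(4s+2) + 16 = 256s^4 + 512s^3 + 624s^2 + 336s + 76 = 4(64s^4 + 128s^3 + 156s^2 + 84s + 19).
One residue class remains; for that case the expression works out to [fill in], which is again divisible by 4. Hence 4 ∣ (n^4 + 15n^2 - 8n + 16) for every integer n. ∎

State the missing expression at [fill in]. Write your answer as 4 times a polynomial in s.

Only n ≡ 1 (mod 4) is unaccounted for. Put n = 4s+1:
(4s+1)^4 + 15(4s+1)^2 - 8(4s+1) + 16 expands to 256s^4 + 256s^3 + 336s^2 + 104s + 24,
and factoring out 4 leaves 4(64s^4 + 64s^3 + 84s^2 + 26s + 6).

4(64s^4 + 64s^3 + 84s^2 + 26s + 6)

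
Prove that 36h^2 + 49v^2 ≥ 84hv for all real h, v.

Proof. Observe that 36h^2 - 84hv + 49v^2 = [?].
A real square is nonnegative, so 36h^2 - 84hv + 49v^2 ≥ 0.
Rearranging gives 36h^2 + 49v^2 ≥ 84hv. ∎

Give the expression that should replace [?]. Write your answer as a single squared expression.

(6h - 7v)^2

The leading and trailing coefficients are 6^2 and 7^2, and 84 = 2·6·7, so the trinomial is (6h - 7v)^2.
Hence 36h^2 - 84hv + 49v^2 ≥ 0.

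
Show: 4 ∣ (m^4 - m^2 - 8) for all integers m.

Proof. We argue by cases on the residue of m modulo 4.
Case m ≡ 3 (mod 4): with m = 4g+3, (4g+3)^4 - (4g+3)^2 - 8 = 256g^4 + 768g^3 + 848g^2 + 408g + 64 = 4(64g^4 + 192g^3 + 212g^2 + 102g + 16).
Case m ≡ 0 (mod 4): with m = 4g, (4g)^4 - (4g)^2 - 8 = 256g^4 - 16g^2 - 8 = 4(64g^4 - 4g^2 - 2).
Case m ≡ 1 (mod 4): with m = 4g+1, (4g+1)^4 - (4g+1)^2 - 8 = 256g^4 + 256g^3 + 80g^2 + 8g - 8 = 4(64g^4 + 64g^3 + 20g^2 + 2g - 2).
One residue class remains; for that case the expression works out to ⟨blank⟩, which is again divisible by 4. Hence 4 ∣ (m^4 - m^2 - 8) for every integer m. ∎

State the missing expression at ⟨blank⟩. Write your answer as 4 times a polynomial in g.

4(64g^4 + 128g^3 + 92g^2 + 28g + 1)

Only m ≡ 2 (mod 4) is unaccounted for. Put m = 4g+2:
(4g+2)^4 - (4g+2)^2 - 8 expands to 256g^4 + 512g^3 + 368g^2 + 112g + 4,
and factoring out 4 leaves 4(64g^4 + 128g^3 + 92g^2 + 28g + 1).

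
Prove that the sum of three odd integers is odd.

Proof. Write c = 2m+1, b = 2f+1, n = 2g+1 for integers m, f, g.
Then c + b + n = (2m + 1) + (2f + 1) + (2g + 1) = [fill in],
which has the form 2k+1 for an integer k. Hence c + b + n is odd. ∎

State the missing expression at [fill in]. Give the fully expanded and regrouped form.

2(f + g + m + 1) + 1

Expanding: (2m + 1) + (2f + 1) + (2g + 1) = 2f + 2g + 2m + 3.
Every term except the constant is even, so this is 2(f + g + m + 1) + 1,
and f + g + m + 1 ∈ ℤ gives the required form.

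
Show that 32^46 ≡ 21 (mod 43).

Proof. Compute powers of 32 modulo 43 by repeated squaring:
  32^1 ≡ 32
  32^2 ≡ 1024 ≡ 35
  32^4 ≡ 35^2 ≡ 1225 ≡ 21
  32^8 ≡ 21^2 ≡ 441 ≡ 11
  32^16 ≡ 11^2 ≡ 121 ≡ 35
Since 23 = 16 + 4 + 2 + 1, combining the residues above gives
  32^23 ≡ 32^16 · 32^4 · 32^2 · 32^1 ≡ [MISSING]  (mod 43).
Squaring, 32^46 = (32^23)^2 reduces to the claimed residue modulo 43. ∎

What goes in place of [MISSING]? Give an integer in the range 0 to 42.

32^16 · 32^4 · 32^2 · 32^1 ≡ 35 · 21 · 35 · 32 = 823200.
823200 mod 43 = 8, so 32^23 ≡ 8 (mod 43).

8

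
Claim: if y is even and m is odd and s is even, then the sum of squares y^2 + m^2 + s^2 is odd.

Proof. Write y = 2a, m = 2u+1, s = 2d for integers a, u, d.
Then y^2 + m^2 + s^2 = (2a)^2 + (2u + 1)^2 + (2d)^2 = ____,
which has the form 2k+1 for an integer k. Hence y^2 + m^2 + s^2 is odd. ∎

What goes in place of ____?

2(2a^2 + 2d^2 + 2u^2 + 2u) + 1

Expanding: (2a)^2 + (2u + 1)^2 + (2d)^2 = 4a^2 + 4d^2 + 4u^2 + 4u + 1.
Every term except the constant is even, so this is 2(2a^2 + 2d^2 + 2u^2 + 2u) + 1,
and 2a^2 + 2d^2 + 2u^2 + 2u ∈ ℤ gives the required form.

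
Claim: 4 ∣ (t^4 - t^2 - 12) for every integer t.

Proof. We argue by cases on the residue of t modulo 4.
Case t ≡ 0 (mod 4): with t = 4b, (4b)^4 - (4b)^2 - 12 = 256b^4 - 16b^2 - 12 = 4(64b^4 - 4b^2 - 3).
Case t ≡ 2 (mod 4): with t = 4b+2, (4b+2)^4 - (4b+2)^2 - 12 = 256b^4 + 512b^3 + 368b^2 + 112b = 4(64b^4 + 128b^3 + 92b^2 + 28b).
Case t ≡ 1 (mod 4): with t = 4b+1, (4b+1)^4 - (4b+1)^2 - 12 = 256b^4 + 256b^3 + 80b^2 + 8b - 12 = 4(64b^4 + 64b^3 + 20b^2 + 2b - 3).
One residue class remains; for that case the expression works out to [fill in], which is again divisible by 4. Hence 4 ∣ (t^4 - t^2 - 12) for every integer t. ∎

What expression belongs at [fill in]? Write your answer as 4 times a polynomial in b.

4(64b^4 + 192b^3 + 212b^2 + 102b + 15)

Only t ≡ 3 (mod 4) is unaccounted for. Put t = 4b+3:
(4b+3)^4 - (4b+3)^2 - 12 expands to 256b^4 + 768b^3 + 848b^2 + 408b + 60,
and factoring out 4 leaves 4(64b^4 + 192b^3 + 212b^2 + 102b + 15).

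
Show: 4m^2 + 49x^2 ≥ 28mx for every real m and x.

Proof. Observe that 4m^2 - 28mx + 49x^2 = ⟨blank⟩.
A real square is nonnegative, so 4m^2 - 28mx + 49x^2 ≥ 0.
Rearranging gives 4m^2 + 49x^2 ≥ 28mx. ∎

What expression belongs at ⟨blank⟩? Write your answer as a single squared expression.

The leading and trailing coefficients are 2^2 and 7^2, and 28 = 2·2·7, so the trinomial is (2m - 7x)^2.
Hence 4m^2 - 28mx + 49x^2 ≥ 0.

(2m - 7x)^2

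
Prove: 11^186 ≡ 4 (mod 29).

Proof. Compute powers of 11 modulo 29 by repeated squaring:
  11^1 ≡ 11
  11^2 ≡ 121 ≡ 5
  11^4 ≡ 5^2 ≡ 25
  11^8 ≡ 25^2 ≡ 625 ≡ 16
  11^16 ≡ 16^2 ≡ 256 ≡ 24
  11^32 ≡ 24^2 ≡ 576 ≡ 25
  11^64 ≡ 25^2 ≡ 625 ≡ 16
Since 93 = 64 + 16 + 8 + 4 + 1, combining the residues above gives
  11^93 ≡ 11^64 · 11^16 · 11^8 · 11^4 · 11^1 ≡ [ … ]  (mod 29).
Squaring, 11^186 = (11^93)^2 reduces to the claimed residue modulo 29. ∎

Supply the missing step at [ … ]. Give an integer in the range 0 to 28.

2

11^64 · 11^16 · 11^8 · 11^4 · 11^1 ≡ 16 · 24 · 16 · 25 · 11 = 1689600.
1689600 mod 29 = 2, so 11^93 ≡ 2 (mod 29).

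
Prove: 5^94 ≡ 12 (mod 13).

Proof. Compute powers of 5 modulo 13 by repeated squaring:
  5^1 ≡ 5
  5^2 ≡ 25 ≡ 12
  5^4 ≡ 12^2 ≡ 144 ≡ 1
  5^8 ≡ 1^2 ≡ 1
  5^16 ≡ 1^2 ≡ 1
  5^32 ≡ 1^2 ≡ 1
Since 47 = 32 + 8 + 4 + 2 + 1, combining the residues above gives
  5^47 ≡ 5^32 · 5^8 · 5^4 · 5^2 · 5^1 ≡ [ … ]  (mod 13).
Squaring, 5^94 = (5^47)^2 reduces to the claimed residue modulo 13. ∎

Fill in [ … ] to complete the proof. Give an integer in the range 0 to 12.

Multiply the listed residues: 1 · 1 · 1 · 12 · 5 = 1 → 1 → 12 → 60.
Reducing modulo 13: 60 = 4·13 + 8, so 5^47 ≡ 8.

8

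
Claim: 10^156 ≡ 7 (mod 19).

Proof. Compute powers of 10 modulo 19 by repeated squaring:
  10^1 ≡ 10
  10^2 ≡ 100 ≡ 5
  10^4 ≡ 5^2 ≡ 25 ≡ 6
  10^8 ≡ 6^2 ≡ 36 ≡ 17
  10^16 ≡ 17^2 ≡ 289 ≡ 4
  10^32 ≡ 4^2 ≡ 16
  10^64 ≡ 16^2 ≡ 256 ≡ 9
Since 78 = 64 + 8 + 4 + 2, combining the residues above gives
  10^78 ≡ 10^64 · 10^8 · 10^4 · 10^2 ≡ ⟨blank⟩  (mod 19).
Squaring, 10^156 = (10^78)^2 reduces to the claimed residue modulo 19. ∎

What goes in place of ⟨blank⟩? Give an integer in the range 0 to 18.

10^64 · 10^8 · 10^4 · 10^2 ≡ 9 · 17 · 6 · 5 = 4590.
4590 mod 19 = 11, so 10^78 ≡ 11 (mod 19).

11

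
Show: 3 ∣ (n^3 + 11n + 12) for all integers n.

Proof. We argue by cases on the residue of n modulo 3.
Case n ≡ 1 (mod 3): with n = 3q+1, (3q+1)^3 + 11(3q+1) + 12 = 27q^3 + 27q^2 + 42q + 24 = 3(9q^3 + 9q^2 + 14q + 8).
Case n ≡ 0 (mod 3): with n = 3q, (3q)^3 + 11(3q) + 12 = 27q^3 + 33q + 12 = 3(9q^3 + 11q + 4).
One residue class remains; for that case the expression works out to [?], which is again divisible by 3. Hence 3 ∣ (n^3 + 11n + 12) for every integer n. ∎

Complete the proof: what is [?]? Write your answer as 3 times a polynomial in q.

Only n ≡ 2 (mod 3) is unaccounted for. Put n = 3q+2:
(3q+2)^3 + 11(3q+2) + 12 expands to 27q^3 + 54q^2 + 69q + 42,
and factoring out 3 leaves 3(9q^3 + 18q^2 + 23q + 14).

3(9q^3 + 18q^2 + 23q + 14)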